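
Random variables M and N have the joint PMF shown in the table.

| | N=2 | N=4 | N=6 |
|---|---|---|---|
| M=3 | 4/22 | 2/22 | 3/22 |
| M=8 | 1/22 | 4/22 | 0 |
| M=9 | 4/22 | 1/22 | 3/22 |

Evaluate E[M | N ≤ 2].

P(N ≤ 2) = 9/22.
Σ M·P over the event = 3·(4/22) + 8·(1/22) + 9·(4/22) = 28/11.
E[M | N ≤ 2] = (28/11) / (9/22) = 56/9.

56/9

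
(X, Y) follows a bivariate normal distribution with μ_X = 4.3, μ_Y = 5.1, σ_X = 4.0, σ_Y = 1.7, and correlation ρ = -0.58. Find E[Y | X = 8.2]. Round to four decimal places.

4.1387

For a bivariate normal, E[Y | X=x] = μ_Y + ρ·(σ_Y/σ_X)·(x − μ_X).
E[Y | X=8.2] = 5.1 + (-0.58)·(1.7/4.0)·(8.2 − (4.3)) = 5.1 + (-0.2465)·(3.9) = 4.1387.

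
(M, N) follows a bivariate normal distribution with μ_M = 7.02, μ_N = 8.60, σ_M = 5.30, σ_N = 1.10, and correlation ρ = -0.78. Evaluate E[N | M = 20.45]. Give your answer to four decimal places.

6.4259

For a bivariate normal, E[N | M=x] = μ_N + ρ·(σ_N/σ_M)·(x − μ_M).
E[N | M=20.45] = 8.60 + (-0.78)·(1.10/5.30)·(20.45 − (7.02)) = 8.60 + (-0.161887)·(13.43) = 6.4259.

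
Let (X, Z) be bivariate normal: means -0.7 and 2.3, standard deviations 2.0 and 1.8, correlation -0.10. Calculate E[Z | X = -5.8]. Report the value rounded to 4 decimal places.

2.7590

E[Z | X=x] = μ_Z + ρ(σ_Z/σ_X)(x − μ_X) for jointly normal variables.
E[Z | X=-5.8] = 2.3 + (-0.10)·(1.8/2.0)·(-5.8 − (-0.7)) = 2.3 + (-0.09)·(-5.1) = 2.7590.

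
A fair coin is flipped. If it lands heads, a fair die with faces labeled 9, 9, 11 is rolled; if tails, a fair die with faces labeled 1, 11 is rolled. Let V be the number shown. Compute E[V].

E[V | heads] = (9+9+11)/3 = 29/3.
E[V | tails] = (1+11)/2 = 6.
By the law of total expectation,
E[V] = (1/2)·(29/3) + (1/2)·(6) = 47/6.

47/6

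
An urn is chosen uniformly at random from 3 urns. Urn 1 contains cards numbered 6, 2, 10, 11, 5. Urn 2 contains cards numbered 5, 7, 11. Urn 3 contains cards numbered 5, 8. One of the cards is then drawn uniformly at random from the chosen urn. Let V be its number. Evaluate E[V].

E[V | urn 1] = (6+2+10+11+5)/5 = 34/5.
E[V | urn 2] = (5+7+11)/3 = 23/3.
E[V | urn 3] = (5+8)/2 = 13/2.
E[V] = (1/3)·(34/5) + (1/3)·(23/3) + (1/3)·(13/2) = 629/90.

629/90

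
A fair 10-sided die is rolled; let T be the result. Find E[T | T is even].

6

Given T is even, T is equally likely to be any of {2, 4, 6, 8, 10}.
E[T | T is even] = (2 + 4 + 6 + 8 + 10) / 5 = 6.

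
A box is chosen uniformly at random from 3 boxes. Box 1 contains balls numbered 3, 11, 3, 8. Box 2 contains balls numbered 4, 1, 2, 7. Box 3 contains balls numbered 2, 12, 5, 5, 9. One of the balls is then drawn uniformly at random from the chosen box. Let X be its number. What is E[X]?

109/20

E[X | box 1] = (3+11+3+8)/4 = 25/4.
E[X | box 2] = (4+1+2+7)/4 = 7/2.
E[X | box 3] = (2+12+5+5+9)/5 = 33/5.
E[X] = (1/3)·(25/4) + (1/3)·(7/2) + (1/3)·(33/5) = 109/20.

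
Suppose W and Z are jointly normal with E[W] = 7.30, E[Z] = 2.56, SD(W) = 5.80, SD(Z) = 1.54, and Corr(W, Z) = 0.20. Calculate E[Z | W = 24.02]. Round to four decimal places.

The regression of Z on W has slope ρ·σ_Z/σ_W and passes through (μ_W, μ_Z).
E[Z | W=24.02] = 2.56 + (0.20)·(1.54/5.80)·(24.02 − (7.30)) = 2.56 + (0.053103)·(16.72) = 3.4479.

3.4479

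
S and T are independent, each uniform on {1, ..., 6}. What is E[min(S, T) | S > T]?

7/3

P(S > T) = 5/12.
Summing min(S,T)·P(x,y) over outcomes with S > T gives 35/36.
E[min(S, T) | S > T] = (35/36) / (5/12) = 7/3.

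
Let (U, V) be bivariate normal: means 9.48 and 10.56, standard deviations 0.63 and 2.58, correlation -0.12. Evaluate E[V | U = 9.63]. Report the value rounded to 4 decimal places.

The regression of V on U has slope ρ·σ_V/σ_U and passes through (μ_U, μ_V).
E[V | U=9.63] = 10.56 + (-0.12)·(2.58/0.63)·(9.63 − (9.48)) = 10.56 + (-0.49143)·(0.15) = 10.4863.

10.4863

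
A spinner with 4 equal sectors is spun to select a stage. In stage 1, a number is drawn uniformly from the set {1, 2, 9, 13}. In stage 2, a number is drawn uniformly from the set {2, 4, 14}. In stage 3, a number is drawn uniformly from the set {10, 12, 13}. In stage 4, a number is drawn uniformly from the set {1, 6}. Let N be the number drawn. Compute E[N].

337/48

E[N | stage 1] = (1+2+9+13)/4 = 25/4.
E[N | stage 2] = (2+4+14)/3 = 20/3.
E[N | stage 3] = (10+12+13)/3 = 35/3.
E[N | stage 4] = (1+6)/2 = 7/2.
E[N] = (1/4)·(25/4) + (1/4)·(20/3) + (1/4)·(35/3) + (1/4)·(7/2) = 337/48.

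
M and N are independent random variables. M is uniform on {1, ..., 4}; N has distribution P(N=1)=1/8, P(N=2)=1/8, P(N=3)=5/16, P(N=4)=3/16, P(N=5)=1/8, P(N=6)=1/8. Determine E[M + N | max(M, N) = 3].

P(max(M, N) = 3) = 19/64.
Summing (M+N)·P(x,y) over outcomes with max(M, N) = 3 gives 93/64.
E[M + N | max(M, N) = 3] = (93/64) / (19/64) = 93/19.

93/19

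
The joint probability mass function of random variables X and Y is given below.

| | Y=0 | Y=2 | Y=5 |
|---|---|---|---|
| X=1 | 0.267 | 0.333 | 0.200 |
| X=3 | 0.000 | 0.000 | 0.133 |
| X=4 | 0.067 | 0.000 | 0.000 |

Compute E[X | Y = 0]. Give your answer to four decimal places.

P(Y = 0) = 0.334.
Σ X·P over the event = 1·(0.267) + 4·(0.067) = 0.535.
E[X | Y = 0] = (0.535) / (0.334) = 1.6018.

1.6018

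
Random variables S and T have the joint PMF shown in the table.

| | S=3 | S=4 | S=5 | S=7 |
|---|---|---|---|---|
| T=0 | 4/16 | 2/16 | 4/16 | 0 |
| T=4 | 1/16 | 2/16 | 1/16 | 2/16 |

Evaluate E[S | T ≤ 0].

4

P(T ≤ 0) = 5/8.
Σ S·P over the event = 3·(4/16) + 4·(2/16) + 5·(4/16) = 5/2.
E[S | T ≤ 0] = (5/2) / (5/8) = 4.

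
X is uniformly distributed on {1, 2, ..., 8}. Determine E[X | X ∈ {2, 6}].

4

P(X ∈ {2, 6}) = 1/4.
Σ over the event: 2·1/8 + 6·1/8 = 1.
E[X | X ∈ {2, 6}] = (1) / (1/4) = 4.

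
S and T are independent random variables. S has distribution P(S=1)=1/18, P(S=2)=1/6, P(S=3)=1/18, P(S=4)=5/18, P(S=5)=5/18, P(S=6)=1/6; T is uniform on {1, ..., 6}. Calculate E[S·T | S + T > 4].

P(S + T > 4) = 49/54.
Summing ST·P(x,y) over outcomes with S + T > 4 gives 251/18.
E[S·T | S + T > 4] = (251/18) / (49/54) = 753/49.

753/49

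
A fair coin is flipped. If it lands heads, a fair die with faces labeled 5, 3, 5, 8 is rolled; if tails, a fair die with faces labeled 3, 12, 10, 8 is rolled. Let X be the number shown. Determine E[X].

27/4

E[X | heads] = (5+3+5+8)/4 = 21/4.
E[X | tails] = (3+12+10+8)/4 = 33/4.
By the law of total expectation,
E[X] = (1/2)·(21/4) + (1/2)·(33/4) = 27/4.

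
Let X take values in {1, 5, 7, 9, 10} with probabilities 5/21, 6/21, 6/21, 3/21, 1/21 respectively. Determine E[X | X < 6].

P(X < 6) = 11/21.
Σ over the event: 1·5/21 + 5·2/7 = 5/3.
E[X | X < 6] = (5/3) / (11/21) = 35/11.

35/11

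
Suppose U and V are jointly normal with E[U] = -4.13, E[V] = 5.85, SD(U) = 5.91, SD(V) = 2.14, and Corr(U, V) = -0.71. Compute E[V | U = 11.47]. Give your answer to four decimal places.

1.8394

E[V | U=x] = μ_V + ρ(σ_V/σ_U)(x − μ_U) for jointly normal variables.
E[V | U=11.47] = 5.85 + (-0.71)·(2.14/5.91)·(11.47 − (-4.13)) = 5.85 + (-0.25709)·(15.6) = 1.8394.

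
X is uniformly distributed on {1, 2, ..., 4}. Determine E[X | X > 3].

Given X > 3, X is equally likely to be any of {4}.
E[X | X > 3] = (4) / 1 = 4.

4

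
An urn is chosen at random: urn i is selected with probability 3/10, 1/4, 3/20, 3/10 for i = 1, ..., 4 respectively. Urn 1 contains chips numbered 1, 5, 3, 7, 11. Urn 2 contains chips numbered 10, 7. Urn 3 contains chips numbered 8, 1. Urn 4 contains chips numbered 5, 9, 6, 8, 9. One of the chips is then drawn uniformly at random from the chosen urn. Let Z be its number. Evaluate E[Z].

166/25

E[Z | urn 1] = (1+5+3+7+11)/5 = 27/5.
E[Z | urn 2] = (10+7)/2 = 17/2.
E[Z | urn 3] = (8+1)/2 = 9/2.
E[Z | urn 4] = (5+9+6+8+9)/5 = 37/5.
E[Z] = (3/10)·(27/5) + (1/4)·(17/2) + (3/20)·(9/2) + (3/10)·(37/5) = 166/25.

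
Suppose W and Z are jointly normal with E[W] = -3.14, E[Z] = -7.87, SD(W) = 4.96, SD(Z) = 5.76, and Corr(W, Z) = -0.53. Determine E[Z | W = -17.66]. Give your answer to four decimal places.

1.0668

For a bivariate normal, E[Z | W=x] = μ_Z + ρ·(σ_Z/σ_W)·(x − μ_W).
E[Z | W=-17.66] = -7.87 + (-0.53)·(5.76/4.96)·(-17.66 − (-3.14)) = -7.87 + (-0.61548)·(-14.52) = 1.0668.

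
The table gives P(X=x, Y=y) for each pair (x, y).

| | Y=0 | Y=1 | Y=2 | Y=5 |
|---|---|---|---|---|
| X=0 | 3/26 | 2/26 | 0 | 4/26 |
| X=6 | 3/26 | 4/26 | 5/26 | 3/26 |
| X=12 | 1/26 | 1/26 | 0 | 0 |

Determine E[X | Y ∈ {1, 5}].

P(Y ∈ {1, 5}) = 7/13.
Σ X·P over the event = 0·(2/26) + 0·(4/26) + 6·(4/26) + 6·(3/26) + 12·(1/26) = 27/13.
E[X | Y ∈ {1, 5}] = (27/13) / (7/13) = 27/7.

27/7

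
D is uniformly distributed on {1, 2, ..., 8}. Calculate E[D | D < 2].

1

Given D < 2, D is equally likely to be any of {1}.
E[D | D < 2] = (1) / 1 = 1.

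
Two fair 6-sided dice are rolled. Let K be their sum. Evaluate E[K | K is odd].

7

P(K is odd) = 1/2.
Σ over the event: 3·1/18 + 5·1/9 + 7·1/6 + 9·1/9 + 11·1/18 = 7/2.
E[K | K is odd] = (7/2) / (1/2) = 7.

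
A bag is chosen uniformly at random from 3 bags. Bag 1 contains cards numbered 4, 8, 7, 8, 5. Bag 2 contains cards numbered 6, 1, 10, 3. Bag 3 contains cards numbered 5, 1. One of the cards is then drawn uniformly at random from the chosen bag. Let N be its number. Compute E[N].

24/5

E[N | bag 1] = (4+8+7+8+5)/5 = 32/5.
E[N | bag 2] = (6+1+10+3)/4 = 5.
E[N | bag 3] = (5+1)/2 = 3.
By the law of total expectation,
E[N] = (1/3)·(32/5) + (1/3)·(5) + (1/3)·(3) = 24/5.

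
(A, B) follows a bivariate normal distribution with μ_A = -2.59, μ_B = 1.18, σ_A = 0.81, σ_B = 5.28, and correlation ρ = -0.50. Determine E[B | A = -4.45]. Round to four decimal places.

7.2422

The regression of B on A has slope ρ·σ_B/σ_A and passes through (μ_A, μ_B).
E[B | A=-4.45] = 1.18 + (-0.50)·(5.28/0.81)·(-4.45 − (-2.59)) = 1.18 + (-3.25926)·(-1.86) = 7.2422.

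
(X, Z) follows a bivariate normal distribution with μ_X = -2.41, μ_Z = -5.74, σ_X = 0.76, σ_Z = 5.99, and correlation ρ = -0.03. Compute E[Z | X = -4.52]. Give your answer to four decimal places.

-5.2411

The regression of Z on X has slope ρ·σ_Z/σ_X and passes through (μ_X, μ_Z).
E[Z | X=-4.52] = -5.74 + (-0.03)·(5.99/0.76)·(-4.52 − (-2.41)) = -5.74 + (-0.23645)·(-2.11) = -5.2411.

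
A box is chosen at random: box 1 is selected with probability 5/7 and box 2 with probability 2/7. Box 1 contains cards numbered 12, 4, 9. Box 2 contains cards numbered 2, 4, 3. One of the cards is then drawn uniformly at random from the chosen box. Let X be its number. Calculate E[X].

E[X | box 1] = (12+4+9)/3 = 25/3.
E[X | box 2] = (2+4+3)/3 = 3.
E[X] = (5/7)·(25/3) + (2/7)·(3) = 143/21.

143/21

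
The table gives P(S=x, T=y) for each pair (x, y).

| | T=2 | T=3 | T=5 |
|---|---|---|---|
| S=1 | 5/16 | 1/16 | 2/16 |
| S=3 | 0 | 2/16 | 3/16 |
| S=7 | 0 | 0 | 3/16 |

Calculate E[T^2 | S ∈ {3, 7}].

21

P(S ∈ {3, 7}) = 1/2.
Σ T^2·P over the event = 9·(2/16) + 25·(3/16) + 25·(3/16) = 21/2.
E[T^2 | S ∈ {3, 7}] = (21/2) / (1/2) = 21.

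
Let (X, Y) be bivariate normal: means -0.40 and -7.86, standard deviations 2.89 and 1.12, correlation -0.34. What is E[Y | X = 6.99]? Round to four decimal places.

The regression of Y on X has slope ρ·σ_Y/σ_X and passes through (μ_X, μ_Y).
E[Y | X=6.99] = -7.86 + (-0.34)·(1.12/2.89)·(6.99 − (-0.40)) = -7.86 + (-0.13176)·(7.39) = -8.8337.

-8.8337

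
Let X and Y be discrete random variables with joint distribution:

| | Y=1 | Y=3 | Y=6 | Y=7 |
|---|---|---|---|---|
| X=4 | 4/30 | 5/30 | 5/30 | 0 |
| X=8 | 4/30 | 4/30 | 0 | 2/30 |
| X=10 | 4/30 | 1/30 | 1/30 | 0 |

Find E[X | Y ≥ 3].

P(Y ≥ 3) = 3/5.
Σ X·P over the event = 4·(5/30) + 4·(5/30) + 8·(4/30) + 8·(2/30) + 10·(1/30) + 10·(1/30) = 18/5.
E[X | Y ≥ 3] = (18/5) / (3/5) = 6.

6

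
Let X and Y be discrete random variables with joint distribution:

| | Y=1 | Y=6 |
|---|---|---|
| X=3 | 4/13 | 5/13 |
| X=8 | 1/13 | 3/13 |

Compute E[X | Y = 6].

P(Y = 6) = 8/13.
Σ X·P over the event = 3·(5/13) + 8·(3/13) = 3.
E[X | Y = 6] = (3) / (8/13) = 39/8.

39/8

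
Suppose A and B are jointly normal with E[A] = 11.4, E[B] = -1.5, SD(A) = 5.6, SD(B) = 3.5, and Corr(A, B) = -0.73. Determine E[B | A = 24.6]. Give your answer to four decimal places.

-7.5225

The regression of B on A has slope ρ·σ_B/σ_A and passes through (μ_A, μ_B).
E[B | A=24.6] = -1.5 + (-0.73)·(3.5/5.6)·(24.6 − (11.4)) = -1.5 + (-0.45625)·(13.2) = -7.5225.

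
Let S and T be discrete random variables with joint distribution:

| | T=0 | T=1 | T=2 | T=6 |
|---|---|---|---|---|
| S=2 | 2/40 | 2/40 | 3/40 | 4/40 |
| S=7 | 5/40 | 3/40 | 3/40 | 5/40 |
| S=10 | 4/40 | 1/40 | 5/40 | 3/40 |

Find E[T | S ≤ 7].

P(S ≤ 7) = 27/40.
Σ T·P over the event = 0·(2/40) + 1·(2/40) + 2·(3/40) + 6·(4/40) + 0·(5/40) + 1·(3/40) + 2·(3/40) + 6·(5/40) = 71/40.
E[T | S ≤ 7] = (71/40) / (27/40) = 71/27.

71/27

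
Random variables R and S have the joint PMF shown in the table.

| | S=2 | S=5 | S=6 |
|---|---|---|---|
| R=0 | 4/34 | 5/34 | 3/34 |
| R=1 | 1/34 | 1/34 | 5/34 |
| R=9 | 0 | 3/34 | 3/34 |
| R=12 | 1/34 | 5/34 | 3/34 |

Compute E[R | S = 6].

34/7

P(S = 6) = 7/17.
Summing R·P(R=x,S=y) over the conditioning event gives 2.
E[R | S = 6] = (2) / (7/17) = 34/7.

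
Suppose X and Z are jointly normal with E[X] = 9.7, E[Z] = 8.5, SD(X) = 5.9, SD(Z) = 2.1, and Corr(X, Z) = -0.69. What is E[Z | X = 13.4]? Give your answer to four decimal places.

7.5913

For a bivariate normal, E[Z | X=x] = μ_Z + ρ·(σ_Z/σ_X)·(x − μ_X).
E[Z | X=13.4] = 8.5 + (-0.69)·(2.1/5.9)·(13.4 − (9.7)) = 8.5 + (-0.24559)·(3.7) = 7.5913.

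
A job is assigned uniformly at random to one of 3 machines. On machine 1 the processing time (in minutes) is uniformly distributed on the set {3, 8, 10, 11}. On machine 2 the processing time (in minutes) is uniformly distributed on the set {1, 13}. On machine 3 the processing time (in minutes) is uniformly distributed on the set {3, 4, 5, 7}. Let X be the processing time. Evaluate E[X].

E[X | machine 1] = (3+8+10+11)/4 = 8.
E[X | machine 2] = (1+13)/2 = 7.
E[X | machine 3] = (3+4+5+7)/4 = 19/4.
By the law of total expectation,
E[X] = (1/3)·(8) + (1/3)·(7) + (1/3)·(19/4) = 79/12.

79/12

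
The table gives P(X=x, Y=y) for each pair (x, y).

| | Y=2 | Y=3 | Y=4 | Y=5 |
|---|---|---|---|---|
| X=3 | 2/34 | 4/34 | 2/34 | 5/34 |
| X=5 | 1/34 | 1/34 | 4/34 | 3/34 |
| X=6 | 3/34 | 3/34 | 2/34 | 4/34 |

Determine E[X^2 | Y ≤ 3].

160/7

P(Y ≤ 3) = 7/17.
Summing X^2·P(X=x,Y=y) over the conditioning event gives 160/17.
E[X^2 | Y ≤ 3] = (160/17) / (7/17) = 160/7.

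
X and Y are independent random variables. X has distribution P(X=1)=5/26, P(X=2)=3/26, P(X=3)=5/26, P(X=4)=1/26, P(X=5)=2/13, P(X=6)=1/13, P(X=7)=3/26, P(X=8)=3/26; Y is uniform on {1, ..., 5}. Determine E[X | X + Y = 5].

P(X + Y = 5) = 7/65.
Summing X·P(x,y) over outcomes with X + Y = 5 gives 3/13.
E[X | X + Y = 5] = (3/13) / (7/65) = 15/7.

15/7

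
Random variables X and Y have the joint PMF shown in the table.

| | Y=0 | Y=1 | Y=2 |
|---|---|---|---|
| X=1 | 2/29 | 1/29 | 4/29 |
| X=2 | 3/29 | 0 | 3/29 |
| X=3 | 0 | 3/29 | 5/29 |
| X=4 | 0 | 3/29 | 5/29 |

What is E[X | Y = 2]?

45/17

P(Y = 2) = 17/29.
Σ X·P over the event = 1·(4/29) + 2·(3/29) + 3·(5/29) + 4·(5/29) = 45/29.
E[X | Y = 2] = (45/29) / (17/29) = 45/17.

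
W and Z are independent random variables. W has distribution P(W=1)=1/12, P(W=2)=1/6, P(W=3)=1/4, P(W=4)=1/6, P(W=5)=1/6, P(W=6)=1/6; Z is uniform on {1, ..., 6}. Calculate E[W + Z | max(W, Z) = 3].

P(max(W, Z) = 3) = 1/6.
Summing (W+Z)·P(x,y) over outcomes with max(W, Z) = 3 gives 59/72.
E[W + Z | max(W, Z) = 3] = (59/72) / (1/6) = 59/12.

59/12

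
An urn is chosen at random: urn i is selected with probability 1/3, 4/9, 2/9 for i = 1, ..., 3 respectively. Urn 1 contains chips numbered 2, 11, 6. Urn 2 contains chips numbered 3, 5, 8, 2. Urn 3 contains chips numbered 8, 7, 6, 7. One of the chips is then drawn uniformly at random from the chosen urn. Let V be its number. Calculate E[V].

E[V | urn 1] = (2+11+6)/3 = 19/3.
E[V | urn 2] = (3+5+8+2)/4 = 9/2.
E[V | urn 3] = (8+7+6+7)/4 = 7.
By the law of total expectation,
E[V] = (1/3)·(19/3) + (4/9)·(9/2) + (2/9)·(7) = 17/3.

17/3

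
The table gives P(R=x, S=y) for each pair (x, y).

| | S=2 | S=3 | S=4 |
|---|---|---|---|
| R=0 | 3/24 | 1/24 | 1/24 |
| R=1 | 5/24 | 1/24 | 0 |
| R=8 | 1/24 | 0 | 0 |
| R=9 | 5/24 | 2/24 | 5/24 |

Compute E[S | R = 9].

P(R = 9) = 1/2.
Σ S·P over the event = 2·(5/24) + 3·(2/24) + 4·(5/24) = 3/2.
E[S | R = 9] = (3/2) / (1/2) = 3.

3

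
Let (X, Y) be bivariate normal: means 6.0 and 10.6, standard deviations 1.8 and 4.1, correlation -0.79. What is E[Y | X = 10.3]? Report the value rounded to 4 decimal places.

2.8624

For a bivariate normal, E[Y | X=x] = μ_Y + ρ·(σ_Y/σ_X)·(x − μ_X).
E[Y | X=10.3] = 10.6 + (-0.79)·(4.1/1.8)·(10.3 − (6.0)) = 10.6 + (-1.79944)·(4.3) = 2.8624.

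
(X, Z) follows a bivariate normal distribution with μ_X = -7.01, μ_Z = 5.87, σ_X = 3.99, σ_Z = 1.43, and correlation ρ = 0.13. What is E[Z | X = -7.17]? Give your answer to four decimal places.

For a bivariate normal, E[Z | X=x] = μ_Z + ρ·(σ_Z/σ_X)·(x − μ_X).
E[Z | X=-7.17] = 5.87 + (0.13)·(1.43/3.99)·(-7.17 − (-7.01)) = 5.87 + (0.046591)·(-0.16) = 5.8625.

5.8625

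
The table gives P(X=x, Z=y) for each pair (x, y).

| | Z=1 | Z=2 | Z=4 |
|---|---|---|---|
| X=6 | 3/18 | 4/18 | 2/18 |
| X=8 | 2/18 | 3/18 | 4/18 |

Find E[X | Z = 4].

P(Z = 4) = 1/3.
Summing X·P(X=x,Z=y) over the conditioning event gives 22/9.
E[X | Z = 4] = (22/9) / (1/3) = 22/3.

22/3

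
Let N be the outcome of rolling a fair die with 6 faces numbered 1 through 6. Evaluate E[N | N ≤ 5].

3

Given N ≤ 5, N is equally likely to be any of {1, 2, 3, 4, 5}.
E[N | N ≤ 5] = (1 + 2 + 3 + 4 + 5) / 5 = 3.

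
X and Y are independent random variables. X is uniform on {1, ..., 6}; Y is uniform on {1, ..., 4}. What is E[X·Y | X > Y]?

145/14

P(X > Y) = 7/12.
Summing XY·P(x,y) over outcomes with X > Y gives 145/24.
E[X·Y | X > Y] = (145/24) / (7/12) = 145/14.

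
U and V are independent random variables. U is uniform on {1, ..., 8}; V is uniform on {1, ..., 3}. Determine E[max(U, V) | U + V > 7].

62/9

P(U + V > 7) = 3/8.
Summing max(U,V)·P(x,y) over outcomes with U + V > 7 gives 31/12.
E[max(U, V) | U + V > 7] = (31/12) / (3/8) = 62/9.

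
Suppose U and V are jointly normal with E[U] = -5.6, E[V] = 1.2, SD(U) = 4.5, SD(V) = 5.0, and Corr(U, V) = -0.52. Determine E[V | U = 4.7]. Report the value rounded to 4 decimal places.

For a bivariate normal, E[V | U=x] = μ_V + ρ·(σ_V/σ_U)·(x − μ_U).
E[V | U=4.7] = 1.2 + (-0.52)·(5.0/4.5)·(4.7 − (-5.6)) = 1.2 + (-0.57778)·(10.3) = -4.7511.

-4.7511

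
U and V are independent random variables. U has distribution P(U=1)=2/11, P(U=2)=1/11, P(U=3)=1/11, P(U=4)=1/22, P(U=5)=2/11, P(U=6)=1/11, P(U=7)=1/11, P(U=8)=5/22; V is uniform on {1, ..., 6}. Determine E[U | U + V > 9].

P(U + V > 9) = 4/11.
Summing U·P(x,y) over outcomes with U + V > 9 gives 28/11.
E[U | U + V > 9] = (28/11) / (4/11) = 7.

7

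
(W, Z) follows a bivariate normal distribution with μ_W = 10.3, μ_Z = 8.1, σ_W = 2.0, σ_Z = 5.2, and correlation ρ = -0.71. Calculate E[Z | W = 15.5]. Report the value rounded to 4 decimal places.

-1.4992

E[Z | W=x] = μ_Z + ρ(σ_Z/σ_W)(x − μ_W) for jointly normal variables.
E[Z | W=15.5] = 8.1 + (-0.71)·(5.2/2.0)·(15.5 − (10.3)) = 8.1 + (-1.846)·(5.2) = -1.4992.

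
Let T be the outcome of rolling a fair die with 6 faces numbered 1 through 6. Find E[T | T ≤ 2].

3/2

Given T ≤ 2, T is equally likely to be any of {1, 2}.
E[T | T ≤ 2] = (1 + 2) / 2 = 3/2.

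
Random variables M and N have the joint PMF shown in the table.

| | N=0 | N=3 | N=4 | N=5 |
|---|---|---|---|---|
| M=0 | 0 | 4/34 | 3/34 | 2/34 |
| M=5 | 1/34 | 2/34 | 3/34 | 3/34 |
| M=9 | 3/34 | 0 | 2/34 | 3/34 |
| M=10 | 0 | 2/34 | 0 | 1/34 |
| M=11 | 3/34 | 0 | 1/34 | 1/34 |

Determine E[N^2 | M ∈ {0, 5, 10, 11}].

P(M ∈ {0, 5, 10, 11}) = 13/17.
Summing N^2·P(M=x,N=y) over the conditioning event gives 359/34.
E[N^2 | M ∈ {0, 5, 10, 11}] = (359/34) / (13/17) = 359/26.

359/26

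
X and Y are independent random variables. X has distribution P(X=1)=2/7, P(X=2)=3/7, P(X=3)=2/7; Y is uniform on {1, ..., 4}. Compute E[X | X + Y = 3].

8/5

P(X + Y = 3) = 5/28.
Summing X·P(x,y) over outcomes with X + Y = 3 gives 2/7.
E[X | X + Y = 3] = (2/7) / (5/28) = 8/5.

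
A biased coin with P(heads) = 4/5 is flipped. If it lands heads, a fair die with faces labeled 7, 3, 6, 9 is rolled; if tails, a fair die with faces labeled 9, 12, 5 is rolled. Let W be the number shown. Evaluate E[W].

E[W | heads] = (7+3+6+9)/4 = 25/4.
E[W | tails] = (9+12+5)/3 = 26/3.
E[W] = (4/5)·(25/4) + (1/5)·(26/3) = 101/15.

101/15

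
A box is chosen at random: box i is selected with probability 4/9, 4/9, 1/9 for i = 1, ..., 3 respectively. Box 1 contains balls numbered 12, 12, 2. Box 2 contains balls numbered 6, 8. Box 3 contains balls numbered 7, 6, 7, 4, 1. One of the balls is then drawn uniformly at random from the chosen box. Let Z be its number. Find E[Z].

E[Z | box 1] = (12+12+2)/3 = 26/3.
E[Z | box 2] = (6+8)/2 = 7.
E[Z | box 3] = (7+6+7+4+1)/5 = 5.
E[Z] = (4/9)·(26/3) + (4/9)·(7) + (1/9)·(5) = 203/27.

203/27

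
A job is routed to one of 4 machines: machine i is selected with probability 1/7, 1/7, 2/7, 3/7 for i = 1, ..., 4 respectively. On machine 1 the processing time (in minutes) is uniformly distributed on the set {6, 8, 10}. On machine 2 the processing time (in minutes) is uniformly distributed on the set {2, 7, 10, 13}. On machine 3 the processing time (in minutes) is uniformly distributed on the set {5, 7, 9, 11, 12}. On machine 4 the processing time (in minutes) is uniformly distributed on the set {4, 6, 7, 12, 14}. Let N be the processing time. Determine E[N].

E[N | machine 1] = (6+8+10)/3 = 8.
E[N | machine 2] = (2+7+10+13)/4 = 8.
E[N | machine 3] = (5+7+9+11+12)/5 = 44/5.
E[N | machine 4] = (4+6+7+12+14)/5 = 43/5.
By the law of total expectation,
E[N] = (1/7)·(8) + (1/7)·(8) + (2/7)·(44/5) + (3/7)·(43/5) = 297/35.

297/35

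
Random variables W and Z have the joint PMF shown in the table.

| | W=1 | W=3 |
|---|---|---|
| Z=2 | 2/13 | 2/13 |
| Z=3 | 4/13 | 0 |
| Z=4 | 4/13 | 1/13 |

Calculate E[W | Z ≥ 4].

7/5

P(Z ≥ 4) = 5/13.
Σ W·P over the event = 1·(4/13) + 3·(1/13) = 7/13.
E[W | Z ≥ 4] = (7/13) / (5/13) = 7/5.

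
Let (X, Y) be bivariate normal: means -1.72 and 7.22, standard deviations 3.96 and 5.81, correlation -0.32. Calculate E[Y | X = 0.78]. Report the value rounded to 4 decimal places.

6.0463

For a bivariate normal, E[Y | X=x] = μ_Y + ρ·(σ_Y/σ_X)·(x − μ_X).
E[Y | X=0.78] = 7.22 + (-0.32)·(5.81/3.96)·(0.78 − (-1.72)) = 7.22 + (-0.46949)·(2.5) = 6.0463.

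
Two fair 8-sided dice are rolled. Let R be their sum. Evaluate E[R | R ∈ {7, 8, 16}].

57/7

P(R ∈ {7, 8, 16}) = 7/32.
Σ over the event: 7·3/32 + 8·7/64 + 16·1/64 = 57/32.
E[R | R ∈ {7, 8, 16}] = (57/32) / (7/32) = 57/7.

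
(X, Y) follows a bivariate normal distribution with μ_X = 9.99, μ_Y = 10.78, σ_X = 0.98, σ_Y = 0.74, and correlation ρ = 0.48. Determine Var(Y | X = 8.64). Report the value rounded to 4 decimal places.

0.4214

Var(Y | X=x) = (1 − ρ²)·σ_Y².
Var(Y | X=8.64) = (0.74)²·(1 − (0.48)²) = 0.5476·0.7696 = 0.4214.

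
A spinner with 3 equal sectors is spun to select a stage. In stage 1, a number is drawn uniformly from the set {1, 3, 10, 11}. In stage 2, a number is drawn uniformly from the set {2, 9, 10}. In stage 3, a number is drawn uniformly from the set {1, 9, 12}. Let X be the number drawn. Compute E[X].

247/36

E[X | stage 1] = (1+3+10+11)/4 = 25/4.
E[X | stage 2] = (2+9+10)/3 = 7.
E[X | stage 3] = (1+9+12)/3 = 22/3.
By the law of total expectation,
E[X] = (1/3)·(25/4) + (1/3)·(7) + (1/3)·(22/3) = 247/36.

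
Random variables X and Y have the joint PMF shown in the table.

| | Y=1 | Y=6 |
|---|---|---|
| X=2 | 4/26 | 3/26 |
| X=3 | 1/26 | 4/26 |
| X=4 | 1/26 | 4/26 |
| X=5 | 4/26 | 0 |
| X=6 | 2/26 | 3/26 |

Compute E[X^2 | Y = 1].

71/4

P(Y = 1) = 6/13.
Σ X^2·P over the event = 4·(4/26) + 9·(1/26) + 16·(1/26) + 25·(4/26) + 36·(2/26) = 213/26.
E[X^2 | Y = 1] = (213/26) / (6/13) = 71/4.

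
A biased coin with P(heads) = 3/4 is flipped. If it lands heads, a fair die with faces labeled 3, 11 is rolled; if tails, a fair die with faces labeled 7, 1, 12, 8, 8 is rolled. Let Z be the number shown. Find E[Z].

E[Z | heads] = (3+11)/2 = 7.
E[Z | tails] = (7+1+12+8+8)/5 = 36/5.
E[Z] = (3/4)·(7) + (1/4)·(36/5) = 141/20.

141/20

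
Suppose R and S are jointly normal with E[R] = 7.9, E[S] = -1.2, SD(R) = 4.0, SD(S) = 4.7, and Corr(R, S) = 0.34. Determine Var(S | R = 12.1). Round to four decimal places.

For a bivariate normal, Var(S | R=x) = σ_S²(1 − ρ²).
Var(S | R=12.1) = (4.7)²·(1 − (0.34)²) = 22.09·0.8844 = 19.5364.

19.5364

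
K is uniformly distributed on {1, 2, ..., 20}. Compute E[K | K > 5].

13

P(K > 5) = 3/4.
E[K | K > 5] = (39/4) / (3/4) = 13.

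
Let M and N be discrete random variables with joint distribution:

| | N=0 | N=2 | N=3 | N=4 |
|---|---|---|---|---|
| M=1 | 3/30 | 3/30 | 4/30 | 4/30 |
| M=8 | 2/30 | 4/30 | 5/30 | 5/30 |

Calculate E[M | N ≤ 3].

14/3

P(N ≤ 3) = 7/10.
Summing M·P(M=x,N=y) over the conditioning event gives 49/15.
E[M | N ≤ 3] = (49/15) / (7/10) = 14/3.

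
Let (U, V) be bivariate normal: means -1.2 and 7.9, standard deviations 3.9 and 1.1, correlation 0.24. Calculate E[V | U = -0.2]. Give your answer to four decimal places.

7.9677

The regression of V on U has slope ρ·σ_V/σ_U and passes through (μ_U, μ_V).
E[V | U=-0.2] = 7.9 + (0.24)·(1.1/3.9)·(-0.2 − (-1.2)) = 7.9 + (0.067692)·(1) = 7.9677.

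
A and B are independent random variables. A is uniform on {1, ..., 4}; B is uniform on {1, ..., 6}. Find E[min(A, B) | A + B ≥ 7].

29/10

Outcomes with A + B ≥ 7: (1,6), (2,5), (2,6), (3,4), (3,5), (3,6), (4,3), (4,4), (4,5), (4,6), each with probability 1/24.
E[min(A, B) | A + B ≥ 7] = (1 + 2 + 2 + 3 + 3 + 3 + 3 + 4 + 4 + 4) / 10 = 29/10.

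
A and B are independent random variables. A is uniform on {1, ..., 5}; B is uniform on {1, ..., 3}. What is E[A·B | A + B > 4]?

P(A + B > 4) = 3/5.
Summing AB·P(x,y) over outcomes with A + B > 4 gives 5.
E[A·B | A + B > 4] = (5) / (3/5) = 25/3.

25/3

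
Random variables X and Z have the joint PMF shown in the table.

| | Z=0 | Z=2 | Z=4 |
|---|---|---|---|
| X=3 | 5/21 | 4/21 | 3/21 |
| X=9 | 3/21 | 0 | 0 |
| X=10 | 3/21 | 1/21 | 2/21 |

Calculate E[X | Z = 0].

P(Z = 0) = 11/21.
Σ X·P over the event = 3·(5/21) + 9·(3/21) + 10·(3/21) = 24/7.
E[X | Z = 0] = (24/7) / (11/21) = 72/11.

72/11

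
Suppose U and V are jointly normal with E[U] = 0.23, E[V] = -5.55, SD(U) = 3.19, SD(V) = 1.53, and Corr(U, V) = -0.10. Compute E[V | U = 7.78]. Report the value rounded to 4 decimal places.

E[V | U=x] = μ_V + ρ(σ_V/σ_U)(x − μ_U) for jointly normal variables.
E[V | U=7.78] = -5.55 + (-0.10)·(1.53/3.19)·(7.78 − (0.23)) = -5.55 + (-0.047962)·(7.55) = -5.9121.

-5.9121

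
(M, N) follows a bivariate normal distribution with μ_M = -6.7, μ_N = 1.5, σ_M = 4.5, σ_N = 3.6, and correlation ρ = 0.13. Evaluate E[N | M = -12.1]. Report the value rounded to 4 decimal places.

0.9384

E[N | M=x] = μ_N + ρ(σ_N/σ_M)(x − μ_M) for jointly normal variables.
E[N | M=-12.1] = 1.5 + (0.13)·(3.6/4.5)·(-12.1 − (-6.7)) = 1.5 + (0.104)·(-5.4) = 0.9384.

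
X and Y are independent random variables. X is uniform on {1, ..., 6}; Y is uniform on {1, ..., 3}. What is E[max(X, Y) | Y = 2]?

11/3

Outcomes with Y = 2: (1,2), (2,2), (3,2), (4,2), (5,2), (6,2), each with probability 1/18.
E[max(X, Y) | Y = 2] = (2 + 2 + 3 + 4 + 5 + 6) / 6 = 11/3.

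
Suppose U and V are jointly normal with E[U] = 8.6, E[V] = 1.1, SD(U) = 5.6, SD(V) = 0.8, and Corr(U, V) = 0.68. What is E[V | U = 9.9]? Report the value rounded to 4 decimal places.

E[V | U=x] = μ_V + ρ(σ_V/σ_U)(x − μ_U) for jointly normal variables.
E[V | U=9.9] = 1.1 + (0.68)·(0.8/5.6)·(9.9 − (8.6)) = 1.1 + (0.097143)·(1.3) = 1.2263.

1.2263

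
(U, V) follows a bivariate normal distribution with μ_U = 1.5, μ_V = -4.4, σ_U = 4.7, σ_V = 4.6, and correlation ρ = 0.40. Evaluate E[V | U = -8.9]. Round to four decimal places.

-8.4715

E[V | U=x] = μ_V + ρ(σ_V/σ_U)(x − μ_U) for jointly normal variables.
E[V | U=-8.9] = -4.4 + (0.40)·(4.6/4.7)·(-8.9 − (1.5)) = -4.4 + (0.39149)·(-10.4) = -8.4715.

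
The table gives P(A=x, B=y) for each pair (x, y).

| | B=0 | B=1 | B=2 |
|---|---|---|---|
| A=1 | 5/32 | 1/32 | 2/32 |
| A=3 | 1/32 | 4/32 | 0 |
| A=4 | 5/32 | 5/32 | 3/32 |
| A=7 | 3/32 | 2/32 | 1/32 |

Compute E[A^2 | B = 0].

241/14

P(B = 0) = 7/16.
Σ A^2·P over the event = 1·(5/32) + 9·(1/32) + 16·(5/32) + 49·(3/32) = 241/32.
E[A^2 | B = 0] = (241/32) / (7/16) = 241/14.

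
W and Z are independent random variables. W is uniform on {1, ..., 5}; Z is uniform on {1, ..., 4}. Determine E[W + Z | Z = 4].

7

Outcomes with Z = 4: (1,4), (2,4), (3,4), (4,4), (5,4), each with probability 1/20.
E[W + Z | Z = 4] = (5 + 6 + 7 + 8 + 9) / 5 = 7.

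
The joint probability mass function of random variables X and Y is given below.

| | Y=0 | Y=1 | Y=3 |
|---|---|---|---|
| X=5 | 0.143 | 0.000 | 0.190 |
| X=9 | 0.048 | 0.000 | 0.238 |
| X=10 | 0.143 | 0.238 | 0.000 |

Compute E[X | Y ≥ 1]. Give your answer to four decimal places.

8.2162

P(Y ≥ 1) = 0.666.
Σ X·P over the event = 5·(0.190) + 9·(0.238) + 10·(0.238) = 5.472.
E[X | Y ≥ 1] = (5.472) / (0.666) = 8.2162.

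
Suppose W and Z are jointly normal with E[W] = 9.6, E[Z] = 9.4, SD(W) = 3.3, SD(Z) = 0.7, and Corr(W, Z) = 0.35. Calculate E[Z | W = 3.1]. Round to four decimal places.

8.9174

The regression of Z on W has slope ρ·σ_Z/σ_W and passes through (μ_W, μ_Z).
E[Z | W=3.1] = 9.4 + (0.35)·(0.7/3.3)·(3.1 − (9.6)) = 9.4 + (0.074242)·(-6.5) = 8.9174.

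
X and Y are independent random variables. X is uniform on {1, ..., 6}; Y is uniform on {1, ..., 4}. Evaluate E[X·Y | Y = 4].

14

Outcomes with Y = 4: (1,4), (2,4), (3,4), (4,4), (5,4), (6,4), each with probability 1/24.
E[X·Y | Y = 4] = (4 + 8 + 12 + 16 + 20 + 24) / 6 = 14.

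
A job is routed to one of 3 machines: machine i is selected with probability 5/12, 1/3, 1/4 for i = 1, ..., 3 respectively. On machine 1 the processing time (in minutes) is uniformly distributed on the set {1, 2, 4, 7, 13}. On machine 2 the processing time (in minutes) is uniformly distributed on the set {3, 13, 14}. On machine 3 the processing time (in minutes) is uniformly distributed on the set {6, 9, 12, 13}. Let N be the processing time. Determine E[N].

97/12

E[N | machine 1] = (1+2+4+7+13)/5 = 27/5.
E[N | machine 2] = (3+13+14)/3 = 10.
E[N | machine 3] = (6+9+12+13)/4 = 10.
E[N] = (5/12)·(27/5) + (1/3)·(10) + (1/4)·(10) = 97/12.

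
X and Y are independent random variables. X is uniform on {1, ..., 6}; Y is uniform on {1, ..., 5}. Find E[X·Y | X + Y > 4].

P(X + Y > 4) = 4/5.
Summing XY·P(x,y) over outcomes with X + Y > 4 gives 10.
E[X·Y | X + Y > 4] = (10) / (4/5) = 25/2.

25/2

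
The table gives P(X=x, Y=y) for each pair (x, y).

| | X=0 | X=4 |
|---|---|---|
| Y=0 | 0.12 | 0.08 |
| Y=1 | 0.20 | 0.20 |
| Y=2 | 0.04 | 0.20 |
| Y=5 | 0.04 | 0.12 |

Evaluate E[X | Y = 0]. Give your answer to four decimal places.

1.6000

P(Y = 0) = 0.20.
Σ X·P over the event = 0·(0.12) + 4·(0.08) = 0.32.
E[X | Y = 0] = (0.32) / (0.20) = 1.6000.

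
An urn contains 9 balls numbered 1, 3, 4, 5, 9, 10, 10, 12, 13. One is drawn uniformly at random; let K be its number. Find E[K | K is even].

P(K is even) = 4/9.
Σ over the event: 4·1/9 + 10·2/9 + 12·1/9 = 4.
E[K | K is even] = (4) / (4/9) = 9.

9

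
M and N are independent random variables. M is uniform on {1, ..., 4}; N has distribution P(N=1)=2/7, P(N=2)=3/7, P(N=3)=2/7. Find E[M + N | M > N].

71/14

P(M > N) = 1/2.
Summing (M+N)·P(x,y) over outcomes with M > N gives 71/28.
E[M + N | M > N] = (71/28) / (1/2) = 71/14.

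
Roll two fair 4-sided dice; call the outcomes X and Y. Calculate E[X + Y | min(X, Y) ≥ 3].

7

Outcomes with min(X, Y) ≥ 3: (3,3), (3,4), (4,3), (4,4), each with probability 1/16.
E[X + Y | min(X, Y) ≥ 3] = (6 + 7 + 7 + 8) / 4 = 7.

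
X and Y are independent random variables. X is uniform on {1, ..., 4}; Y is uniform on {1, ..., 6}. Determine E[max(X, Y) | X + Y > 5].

P(X + Y > 5) = 7/12.
Summing max(X,Y)·P(x,y) over outcomes with X + Y > 5 gives 67/24.
E[max(X, Y) | X + Y > 5] = (67/24) / (7/12) = 67/14.

67/14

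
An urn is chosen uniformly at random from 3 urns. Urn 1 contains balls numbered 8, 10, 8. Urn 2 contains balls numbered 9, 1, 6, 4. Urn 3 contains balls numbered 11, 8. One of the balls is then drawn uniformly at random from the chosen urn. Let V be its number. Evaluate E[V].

139/18

E[V | urn 1] = (8+10+8)/3 = 26/3.
E[V | urn 2] = (9+1+6+4)/4 = 5.
E[V | urn 3] = (11+8)/2 = 19/2.
By the law of total expectation,
E[V] = (1/3)·(26/3) + (1/3)·(5) + (1/3)·(19/2) = 139/18.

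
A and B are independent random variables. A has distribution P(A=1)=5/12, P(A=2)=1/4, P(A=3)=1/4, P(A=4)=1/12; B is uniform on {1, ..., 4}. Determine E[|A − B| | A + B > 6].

4/5

P(A + B > 6) = 5/48.
Summing |A−B|·P(x,y) over outcomes with A + B > 6 gives 1/12.
E[|A − B| | A + B > 6] = (1/12) / (5/48) = 4/5.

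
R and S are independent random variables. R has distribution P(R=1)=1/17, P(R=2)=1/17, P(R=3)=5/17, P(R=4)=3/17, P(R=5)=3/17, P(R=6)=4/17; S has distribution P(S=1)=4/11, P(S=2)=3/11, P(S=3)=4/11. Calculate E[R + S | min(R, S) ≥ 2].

191/28

P(min(R, S) ≥ 2) = 112/187.
Summing (R+S)·P(x,y) over outcomes with min(R, S) ≥ 2 gives 764/187.
E[R + S | min(R, S) ≥ 2] = (764/187) / (112/187) = 191/28.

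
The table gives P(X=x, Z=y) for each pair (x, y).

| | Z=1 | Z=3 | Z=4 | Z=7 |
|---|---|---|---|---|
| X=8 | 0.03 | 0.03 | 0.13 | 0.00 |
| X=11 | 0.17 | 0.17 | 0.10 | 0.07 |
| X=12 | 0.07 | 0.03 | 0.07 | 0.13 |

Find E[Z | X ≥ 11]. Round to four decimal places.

3.6049

P(X ≥ 11) = 0.81.
Σ Z·P over the event = 1·(0.17) + 3·(0.17) + 4·(0.10) + 7·(0.07) + 1·(0.07) + 3·(0.03) + 4·(0.07) + 7·(0.13) = 2.92.
E[Z | X ≥ 11] = (2.92) / (0.81) = 3.6049.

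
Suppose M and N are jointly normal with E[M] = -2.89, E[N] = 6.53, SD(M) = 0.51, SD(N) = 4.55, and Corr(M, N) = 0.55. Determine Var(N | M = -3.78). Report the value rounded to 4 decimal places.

14.4400

Var(N | M=x) = (1 − ρ²)·σ_N².
Var(N | M=-3.78) = (4.55)²·(1 − (0.55)²) = 20.7025·0.6975 = 14.4400.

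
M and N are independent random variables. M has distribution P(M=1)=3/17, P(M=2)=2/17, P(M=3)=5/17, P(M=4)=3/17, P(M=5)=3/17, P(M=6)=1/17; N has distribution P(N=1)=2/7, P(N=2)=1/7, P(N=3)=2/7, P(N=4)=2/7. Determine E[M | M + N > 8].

P(M + N > 8) = 10/119.
Summing M·P(x,y) over outcomes with M + N > 8 gives 54/119.
E[M | M + N > 8] = (54/119) / (10/119) = 27/5.

27/5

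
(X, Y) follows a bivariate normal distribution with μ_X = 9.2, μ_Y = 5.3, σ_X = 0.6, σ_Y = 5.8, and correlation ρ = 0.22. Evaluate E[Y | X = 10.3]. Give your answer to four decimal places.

7.6393

For a bivariate normal, E[Y | X=x] = μ_Y + ρ·(σ_Y/σ_X)·(x − μ_X).
E[Y | X=10.3] = 5.3 + (0.22)·(5.8/0.6)·(10.3 − (9.2)) = 5.3 + (2.12667)·(1.1) = 7.6393.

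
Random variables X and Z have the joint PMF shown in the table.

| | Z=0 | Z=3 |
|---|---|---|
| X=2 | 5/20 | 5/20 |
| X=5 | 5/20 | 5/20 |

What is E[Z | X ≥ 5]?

3/2

P(X ≥ 5) = 1/2.
Summing Z·P(X=x,Z=y) over the conditioning event gives 3/4.
E[Z | X ≥ 5] = (3/4) / (1/2) = 3/2.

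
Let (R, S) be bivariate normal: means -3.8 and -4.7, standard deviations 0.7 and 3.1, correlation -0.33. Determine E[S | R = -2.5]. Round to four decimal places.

-6.5999

For a bivariate normal, E[S | R=x] = μ_S + ρ·(σ_S/σ_R)·(x − μ_R).
E[S | R=-2.5] = -4.7 + (-0.33)·(3.1/0.7)·(-2.5 − (-3.8)) = -4.7 + (-1.46143)·(1.3) = -6.5999.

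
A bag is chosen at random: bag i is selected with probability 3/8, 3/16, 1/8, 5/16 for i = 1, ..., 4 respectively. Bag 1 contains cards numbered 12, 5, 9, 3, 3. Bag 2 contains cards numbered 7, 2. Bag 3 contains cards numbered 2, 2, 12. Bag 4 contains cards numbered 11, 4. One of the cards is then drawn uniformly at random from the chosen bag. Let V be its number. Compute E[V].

E[V | bag 1] = (12+5+9+3+3)/5 = 32/5.
E[V | bag 2] = (7+2)/2 = 9/2.
E[V | bag 3] = (2+2+12)/3 = 16/3.
E[V | bag 4] = (11+4)/2 = 15/2.
By the law of total expectation,
E[V] = (3/8)·(32/5) + (3/16)·(9/2) + (1/8)·(16/3) + (5/16)·(15/2) = 1501/240.

1501/240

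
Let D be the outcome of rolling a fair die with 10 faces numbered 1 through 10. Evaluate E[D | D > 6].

Given D > 6, D is equally likely to be any of {7, 8, 9, 10}.
E[D | D > 6] = (7 + 8 + 9 + 10) / 4 = 17/2.

17/2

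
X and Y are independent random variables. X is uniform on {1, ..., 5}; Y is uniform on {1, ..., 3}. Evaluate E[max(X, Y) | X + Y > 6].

14/3

Outcomes with X + Y > 6: (4,3), (5,2), (5,3), each with probability 1/15.
E[max(X, Y) | X + Y > 6] = (4 + 5 + 5) / 3 = 14/3.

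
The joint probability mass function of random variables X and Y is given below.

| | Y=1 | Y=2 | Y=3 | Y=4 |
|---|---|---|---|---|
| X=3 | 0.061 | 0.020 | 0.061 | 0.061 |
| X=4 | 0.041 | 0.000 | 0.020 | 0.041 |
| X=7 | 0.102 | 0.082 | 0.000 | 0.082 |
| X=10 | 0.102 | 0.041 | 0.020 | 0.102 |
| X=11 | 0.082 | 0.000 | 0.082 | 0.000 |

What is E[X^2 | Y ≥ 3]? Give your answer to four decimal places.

60.1578

P(Y ≥ 3) = 0.469.
Σ X^2·P over the event = 9·(0.061) + 9·(0.061) + 16·(0.020) + 16·(0.041) + 49·(0.082) + 100·(0.020) + 100·(0.102) + 121·(0.082) = 28.214.
E[X^2 | Y ≥ 3] = (28.214) / (0.469) = 60.1578.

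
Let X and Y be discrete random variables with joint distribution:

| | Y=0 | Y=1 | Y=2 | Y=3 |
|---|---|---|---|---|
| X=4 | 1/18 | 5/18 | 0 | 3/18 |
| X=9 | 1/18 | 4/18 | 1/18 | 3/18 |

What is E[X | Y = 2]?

9

P(Y = 2) = 1/18.
Σ X·P over the event = 9·(1/18) = 1/2.
E[X | Y = 2] = (1/2) / (1/18) = 9.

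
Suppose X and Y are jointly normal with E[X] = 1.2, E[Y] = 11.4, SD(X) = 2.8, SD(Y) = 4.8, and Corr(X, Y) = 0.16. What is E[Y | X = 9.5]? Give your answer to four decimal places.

13.6766

For a bivariate normal, E[Y | X=x] = μ_Y + ρ·(σ_Y/σ_X)·(x − μ_X).
E[Y | X=9.5] = 11.4 + (0.16)·(4.8/2.8)·(9.5 − (1.2)) = 11.4 + (0.27429)·(8.3) = 13.6766.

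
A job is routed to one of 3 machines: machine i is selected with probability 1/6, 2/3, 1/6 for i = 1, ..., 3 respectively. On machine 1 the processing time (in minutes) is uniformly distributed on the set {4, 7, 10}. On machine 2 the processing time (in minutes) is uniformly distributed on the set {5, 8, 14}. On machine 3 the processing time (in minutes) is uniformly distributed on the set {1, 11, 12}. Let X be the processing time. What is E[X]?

17/2

E[X | machine 1] = (4+7+10)/3 = 7.
E[X | machine 2] = (5+8+14)/3 = 9.
E[X | machine 3] = (1+11+12)/3 = 8.
E[X] = (1/6)·(7) + (2/3)·(9) + (1/6)·(8) = 17/2.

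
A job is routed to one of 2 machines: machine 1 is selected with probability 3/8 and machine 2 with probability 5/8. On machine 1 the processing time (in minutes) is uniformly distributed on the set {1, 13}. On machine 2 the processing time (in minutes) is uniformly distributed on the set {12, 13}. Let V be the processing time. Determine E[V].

167/16

E[V | machine 1] = (1+13)/2 = 7.
E[V | machine 2] = (12+13)/2 = 25/2.
E[V] = (3/8)·(7) + (5/8)·(25/2) = 167/16.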